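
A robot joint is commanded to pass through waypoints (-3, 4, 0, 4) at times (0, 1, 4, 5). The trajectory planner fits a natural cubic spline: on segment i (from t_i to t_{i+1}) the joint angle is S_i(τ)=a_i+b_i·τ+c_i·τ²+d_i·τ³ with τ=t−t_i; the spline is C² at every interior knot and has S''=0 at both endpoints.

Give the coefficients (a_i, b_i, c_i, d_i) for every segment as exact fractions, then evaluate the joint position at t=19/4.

  seg 0: a=-3 b=1403/165 c=0 d=-248/165
  seg 1: a=4 b=659/165 c=-248/55 d=41/45
  seg 2: a=0 b=254/165 c=203/55 d=-203/165
S(19/4) = 1909/704

Δ: Δ0=7, Δ1=-4/3, Δ2=4
row 1: diag=8, rhs=-50; c'=3/8, d'=-25/4
row 2: denom=8−3·3/8=55/8; d'=(32−3·-25/4)/(55/8)=406/55
back: M2=406/55
back: M1=-25/4−3/8·406/55=-496/55
M: M0=0, M1=-496/55, M2=406/55, M3=0
seg 0: a=-3, c=M0/2=0, d=(M1−M0)/(6·1)=-248/165, b=Δ0−h0·(2M0+M1)/6=1403/165
seg 1: a=4, c=M1/2=-248/55, d=(M2−M1)/(6·3)=41/45, b=Δ1−h1·(2M1+M2)/6=659/165
seg 2: a=0, c=M2/2=203/55, d=(M3−M2)/(6·1)=-203/165, b=Δ2−h2·(2M2+M3)/6=254/165
t_q=19/4 → seg 2, τ=3/4; S=0+254/165·τ+203/55·τ²+-203/165·τ³=1909/704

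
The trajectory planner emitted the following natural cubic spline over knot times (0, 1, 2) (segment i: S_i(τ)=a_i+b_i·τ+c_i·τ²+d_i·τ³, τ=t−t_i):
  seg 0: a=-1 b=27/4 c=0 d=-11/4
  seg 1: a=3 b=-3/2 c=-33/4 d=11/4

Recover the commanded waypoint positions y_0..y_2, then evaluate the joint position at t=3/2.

y_0 = S_0(0) = a_0 = -1
y_1 = S_1(0) = a_1 = 3
y_2 = S_1(1) = -4
t_q=3/2 is in segment 1 (τ=1/2); S_1(τ)=17/32

y_0=-1 y_1=3 y_2=-4
S(3/2) = 17/32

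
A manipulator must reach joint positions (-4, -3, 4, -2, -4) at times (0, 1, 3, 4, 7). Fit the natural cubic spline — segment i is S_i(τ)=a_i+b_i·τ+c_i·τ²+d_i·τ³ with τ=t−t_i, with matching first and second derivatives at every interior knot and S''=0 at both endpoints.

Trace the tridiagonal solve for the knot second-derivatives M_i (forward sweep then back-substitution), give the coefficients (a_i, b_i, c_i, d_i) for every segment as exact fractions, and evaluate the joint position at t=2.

Δ: Δ0=1, Δ1=7/2, Δ2=-6, Δ3=-2/3
row 1: diag=6, rhs=15; c'=1/3, d'=5/2
row 2: denom=6−2·1/3=16/3; d'=(-57−2·5/2)/(16/3)=-93/8
row 3: denom=8−1·3/16=125/16; d'=(32−1·-93/8)/(125/16)=698/125
back: M3=698/125
back: M2=-93/8−3/16·698/125=-1584/125
back: M1=5/2−1/3·-1584/125=1681/250
M: M0=0, M1=1681/250, M2=-1584/125, M3=698/125, M4=0
seg 0: a=-4, c=M0/2=0, d=(M1−M0)/(6·1)=1681/1500, b=Δ0−h0·(2M0+M1)/6=-181/1500
seg 1: a=-3, c=M1/2=1681/500, d=(M2−M1)/(6·2)=-4849/3000, b=Δ1−h1·(2M1+M2)/6=2431/750
seg 2: a=4, c=M2/2=-792/125, d=(M3−M2)/(6·1)=1141/375, b=Δ2−h2·(2M2+M3)/6=-203/75
seg 3: a=-2, c=M3/2=349/125, d=(M4−M3)/(6·3)=-349/1125, b=Δ3−h3·(2M3+M4)/6=-2344/375
t_q=2 → seg 1, τ=1; S=-3+2431/750·τ+1681/500·τ²+-4849/3000·τ³=1987/1000

  seg 0: a=-4 b=-181/1500 c=0 d=1681/1500
  seg 1: a=-3 b=2431/750 c=1681/500 d=-4849/3000
  seg 2: a=4 b=-203/75 c=-792/125 d=1141/375
  seg 3: a=-2 b=-2344/375 c=349/125 d=-349/1125
S(2) = 1987/1000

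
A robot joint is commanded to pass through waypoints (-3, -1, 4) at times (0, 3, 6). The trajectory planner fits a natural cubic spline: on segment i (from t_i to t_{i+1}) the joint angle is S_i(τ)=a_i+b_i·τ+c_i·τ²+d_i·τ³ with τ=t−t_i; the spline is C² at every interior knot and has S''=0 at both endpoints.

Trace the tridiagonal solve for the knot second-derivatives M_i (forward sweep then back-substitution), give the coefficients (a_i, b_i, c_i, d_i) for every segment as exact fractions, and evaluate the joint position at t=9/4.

  seg 0: a=-3 b=5/12 c=0 d=1/36
  seg 1: a=-1 b=7/6 c=1/4 d=-1/36
S(9/4) = -447/256

Δ: Δ0=2/3, Δ1=5/3
row 1: diag=12, rhs=6; c'=1/4, d'=1/2
back: M1=1/2
M: M0=0, M1=1/2, M2=0
seg 0: a=-3, c=M0/2=0, d=(M1−M0)/(6·3)=1/36, b=Δ0−h0·(2M0+M1)/6=5/12
seg 1: a=-1, c=M1/2=1/4, d=(M2−M1)/(6·3)=-1/36, b=Δ1−h1·(2M1+M2)/6=7/6
t_q=9/4 → seg 0, τ=9/4; S=-3+5/12·τ+0·τ²+1/36·τ³=-447/256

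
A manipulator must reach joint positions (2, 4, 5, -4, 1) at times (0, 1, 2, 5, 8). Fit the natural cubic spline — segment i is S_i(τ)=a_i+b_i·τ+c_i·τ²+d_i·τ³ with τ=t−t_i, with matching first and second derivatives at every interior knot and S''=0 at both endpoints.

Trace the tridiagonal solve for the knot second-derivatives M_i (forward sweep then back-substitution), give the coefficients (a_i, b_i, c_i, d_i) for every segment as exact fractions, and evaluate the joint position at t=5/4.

  seg 0: a=2 b=697/336 c=0 d=-25/336
  seg 1: a=4 b=311/168 c=-25/112 d=-211/336
  seg 2: a=5 b=-23/48 c=-59/28 d=1277/3024
  seg 3: a=-4 b=-289/168 c=569/336 d=-569/3024
S(5/4) = 31819/7168

Δ: Δ0=2, Δ1=1, Δ2=-3, Δ3=5/3
row 1: diag=4, rhs=-6; c'=1/4, d'=-3/2
row 2: denom=8−1·1/4=31/4; d'=(-24−1·-3/2)/(31/4)=-90/31
row 3: denom=12−3·12/31=336/31; d'=(28−3·-90/31)/(336/31)=569/168
back: M3=569/168
back: M2=-90/31−12/31·569/168=-59/14
back: M1=-3/2−1/4·-59/14=-25/56
M: M0=0, M1=-25/56, M2=-59/14, M3=569/168, M4=0
seg 0: a=2, c=M0/2=0, d=(M1−M0)/(6·1)=-25/336, b=Δ0−h0·(2M0+M1)/6=697/336
seg 1: a=4, c=M1/2=-25/112, d=(M2−M1)/(6·1)=-211/336, b=Δ1−h1·(2M1+M2)/6=311/168
seg 2: a=5, c=M2/2=-59/28, d=(M3−M2)/(6·3)=1277/3024, b=Δ2−h2·(2M2+M3)/6=-23/48
seg 3: a=-4, c=M3/2=569/336, d=(M4−M3)/(6·3)=-569/3024, b=Δ3−h3·(2M3+M4)/6=-289/168
t_q=5/4 → seg 1, τ=1/4; S=4+311/168·τ+-25/112·τ²+-211/336·τ³=31819/7168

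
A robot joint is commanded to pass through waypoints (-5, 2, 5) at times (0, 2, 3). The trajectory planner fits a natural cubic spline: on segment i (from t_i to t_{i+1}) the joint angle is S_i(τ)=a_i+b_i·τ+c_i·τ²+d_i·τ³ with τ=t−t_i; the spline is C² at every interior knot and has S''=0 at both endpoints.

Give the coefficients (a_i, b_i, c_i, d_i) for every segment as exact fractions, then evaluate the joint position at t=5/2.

  seg 0: a=-5 b=11/3 c=0 d=-1/24
  seg 1: a=2 b=19/6 c=-1/4 d=1/12
S(5/2) = 113/32

Δ: Δ0=7/2, Δ1=3
row 1: diag=6, rhs=-3; c'=1/6, d'=-1/2
back: M1=-1/2
M: M0=0, M1=-1/2, M2=0
seg 0: a=-5, c=M0/2=0, d=(M1−M0)/(6·2)=-1/24, b=Δ0−h0·(2M0+M1)/6=11/3
seg 1: a=2, c=M1/2=-1/4, d=(M2−M1)/(6·1)=1/12, b=Δ1−h1·(2M1+M2)/6=19/6
t_q=5/2 → seg 1, τ=1/2; S=2+19/6·τ+-1/4·τ²+1/12·τ³=113/32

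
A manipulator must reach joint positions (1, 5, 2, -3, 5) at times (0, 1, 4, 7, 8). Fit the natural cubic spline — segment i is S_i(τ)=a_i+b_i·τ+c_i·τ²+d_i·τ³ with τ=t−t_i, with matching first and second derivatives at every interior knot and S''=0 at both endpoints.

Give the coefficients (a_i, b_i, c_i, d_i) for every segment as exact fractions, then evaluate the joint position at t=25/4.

  seg 0: a=1 b=707/156 c=0 d=-83/156
  seg 1: a=5 b=229/78 c=-83/52 d=133/1404
  seg 2: a=2 b=-49/12 c=-29/39 d=725/1404
  seg 3: a=-3 b=421/78 c=203/52 d=-203/156
S(25/4) = -16873/3328

Δ: Δ0=4, Δ1=-1, Δ2=-5/3, Δ3=8
row 1: diag=8, rhs=-30; c'=3/8, d'=-15/4
row 2: denom=12−3·3/8=87/8; d'=(-4−3·-15/4)/(87/8)=2/3
row 3: denom=8−3·8/29=208/29; d'=(58−3·2/3)/(208/29)=203/26
back: M3=203/26
back: M2=2/3−8/29·203/26=-58/39
back: M1=-15/4−3/8·-58/39=-83/26
M: M0=0, M1=-83/26, M2=-58/39, M3=203/26, M4=0
seg 0: a=1, c=M0/2=0, d=(M1−M0)/(6·1)=-83/156, b=Δ0−h0·(2M0+M1)/6=707/156
seg 1: a=5, c=M1/2=-83/52, d=(M2−M1)/(6·3)=133/1404, b=Δ1−h1·(2M1+M2)/6=229/78
seg 2: a=2, c=M2/2=-29/39, d=(M3−M2)/(6·3)=725/1404, b=Δ2−h2·(2M2+M3)/6=-49/12
seg 3: a=-3, c=M3/2=203/52, d=(M4−M3)/(6·1)=-203/156, b=Δ3−h3·(2M3+M4)/6=421/78
t_q=25/4 → seg 2, τ=9/4; S=2+-49/12·τ+-29/39·τ²+725/1404·τ³=-16873/3328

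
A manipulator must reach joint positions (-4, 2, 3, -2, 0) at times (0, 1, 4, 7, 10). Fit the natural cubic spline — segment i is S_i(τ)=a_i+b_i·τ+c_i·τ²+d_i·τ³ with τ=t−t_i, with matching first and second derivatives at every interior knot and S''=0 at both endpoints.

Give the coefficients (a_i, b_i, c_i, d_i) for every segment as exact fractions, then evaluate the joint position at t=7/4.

  seg 0: a=-4 b=542/81 c=0 d=-56/81
  seg 1: a=2 b=374/81 c=-56/27 d=157/729
  seg 2: a=3 b=-163/81 c=-11/81 d=61/729
  seg 3: a=-2 b=-46/81 c=50/81 d=-50/729
S(7/4) = 2527/576

Δ: Δ0=6, Δ1=1/3, Δ2=-5/3, Δ3=2/3
row 1: diag=8, rhs=-34; c'=3/8, d'=-17/4
row 2: denom=12−3·3/8=87/8; d'=(-12−3·-17/4)/(87/8)=2/29
row 3: denom=12−3·8/29=324/29; d'=(14−3·2/29)/(324/29)=100/81
back: M3=100/81
back: M2=2/29−8/29·100/81=-22/81
back: M1=-17/4−3/8·-22/81=-112/27
M: M0=0, M1=-112/27, M2=-22/81, M3=100/81, M4=0
seg 0: a=-4, c=M0/2=0, d=(M1−M0)/(6·1)=-56/81, b=Δ0−h0·(2M0+M1)/6=542/81
seg 1: a=2, c=M1/2=-56/27, d=(M2−M1)/(6·3)=157/729, b=Δ1−h1·(2M1+M2)/6=374/81
seg 2: a=3, c=M2/2=-11/81, d=(M3−M2)/(6·3)=61/729, b=Δ2−h2·(2M2+M3)/6=-163/81
seg 3: a=-2, c=M3/2=50/81, d=(M4−M3)/(6·3)=-50/729, b=Δ3−h3·(2M3+M4)/6=-46/81
t_q=7/4 → seg 1, τ=3/4; S=2+374/81·τ+-56/27·τ²+157/729·τ³=2527/576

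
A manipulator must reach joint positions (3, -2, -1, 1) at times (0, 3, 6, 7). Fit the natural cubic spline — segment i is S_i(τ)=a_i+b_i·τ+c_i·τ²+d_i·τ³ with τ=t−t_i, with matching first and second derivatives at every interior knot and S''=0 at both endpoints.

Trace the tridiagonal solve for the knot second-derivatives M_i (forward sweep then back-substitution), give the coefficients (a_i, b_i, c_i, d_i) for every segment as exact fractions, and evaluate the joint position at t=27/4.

  seg 0: a=3 b=-178/87 c=0 d=11/261
  seg 1: a=-2 b=-79/87 c=11/29 d=1/87
  seg 2: a=-1 b=146/87 c=14/29 d=-14/87
S(27/4) = 429/928

Δ: Δ0=-5/3, Δ1=1/3, Δ2=2
row 1: diag=12, rhs=12; c'=1/4, d'=1
row 2: denom=8−3·1/4=29/4; d'=(10−3·1)/(29/4)=28/29
back: M2=28/29
back: M1=1−1/4·28/29=22/29
M: M0=0, M1=22/29, M2=28/29, M3=0
seg 0: a=3, c=M0/2=0, d=(M1−M0)/(6·3)=11/261, b=Δ0−h0·(2M0+M1)/6=-178/87
seg 1: a=-2, c=M1/2=11/29, d=(M2−M1)/(6·3)=1/87, b=Δ1−h1·(2M1+M2)/6=-79/87
seg 2: a=-1, c=M2/2=14/29, d=(M3−M2)/(6·1)=-14/87, b=Δ2−h2·(2M2+M3)/6=146/87
t_q=27/4 → seg 2, τ=3/4; S=-1+146/87·τ+14/29·τ²+-14/87·τ³=429/928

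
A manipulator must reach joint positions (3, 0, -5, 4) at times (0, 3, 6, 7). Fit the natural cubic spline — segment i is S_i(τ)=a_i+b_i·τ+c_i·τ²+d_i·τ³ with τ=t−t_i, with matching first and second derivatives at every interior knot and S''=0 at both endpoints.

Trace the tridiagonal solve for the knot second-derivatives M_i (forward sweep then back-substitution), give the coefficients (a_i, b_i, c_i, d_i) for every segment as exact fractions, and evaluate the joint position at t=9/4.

  seg 0: a=3 b=25/87 c=0 d=-112/783
  seg 1: a=0 b=-311/87 c=-112/87 d=502/783
  seg 2: a=-5 b=523/87 c=130/29 d=-130/87
S(9/4) = 117/58

Δ: Δ0=-1, Δ1=-5/3, Δ2=9
row 1: diag=12, rhs=-4; c'=1/4, d'=-1/3
row 2: denom=8−3·1/4=29/4; d'=(64−3·-1/3)/(29/4)=260/29
back: M2=260/29
back: M1=-1/3−1/4·260/29=-224/87
M: M0=0, M1=-224/87, M2=260/29, M3=0
seg 0: a=3, c=M0/2=0, d=(M1−M0)/(6·3)=-112/783, b=Δ0−h0·(2M0+M1)/6=25/87
seg 1: a=0, c=M1/2=-112/87, d=(M2−M1)/(6·3)=502/783, b=Δ1−h1·(2M1+M2)/6=-311/87
seg 2: a=-5, c=M2/2=130/29, d=(M3−M2)/(6·1)=-130/87, b=Δ2−h2·(2M2+M3)/6=523/87
t_q=9/4 → seg 0, τ=9/4; S=3+25/87·τ+0·τ²+-112/783·τ³=117/58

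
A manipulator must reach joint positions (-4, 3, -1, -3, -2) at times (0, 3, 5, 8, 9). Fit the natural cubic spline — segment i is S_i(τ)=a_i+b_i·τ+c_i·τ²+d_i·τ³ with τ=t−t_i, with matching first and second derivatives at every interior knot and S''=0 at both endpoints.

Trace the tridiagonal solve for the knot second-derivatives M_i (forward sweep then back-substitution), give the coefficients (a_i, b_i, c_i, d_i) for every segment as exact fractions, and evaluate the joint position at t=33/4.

Δ: Δ0=7/3, Δ1=-2, Δ2=-2/3, Δ3=1
row 1: diag=10, rhs=-26; c'=1/5, d'=-13/5
row 2: denom=10−2·1/5=48/5; d'=(8−2·-13/5)/(48/5)=11/8
row 3: denom=8−3·5/16=113/16; d'=(10−3·11/8)/(113/16)=94/113
back: M3=94/113
back: M2=11/8−5/16·94/113=126/113
back: M1=-13/5−1/5·126/113=-319/113
M: M0=0, M1=-319/113, M2=126/113, M3=94/113, M4=0
seg 0: a=-4, c=M0/2=0, d=(M1−M0)/(6·3)=-319/2034, b=Δ0−h0·(2M0+M1)/6=2539/678
seg 1: a=3, c=M1/2=-319/226, d=(M2−M1)/(6·2)=445/1356, b=Δ1−h1·(2M1+M2)/6=-166/339
seg 2: a=-1, c=M2/2=63/113, d=(M3−M2)/(6·3)=-16/1017, b=Δ2−h2·(2M2+M3)/6=-745/339
seg 3: a=-3, c=M3/2=47/113, d=(M4−M3)/(6·1)=-47/339, b=Δ3−h3·(2M3+M4)/6=245/339
t_q=33/4 → seg 3, τ=1/4; S=-3+245/339·τ+47/113·τ²+-47/339·τ³=-20217/7232

  seg 0: a=-4 b=2539/678 c=0 d=-319/2034
  seg 1: a=3 b=-166/339 c=-319/226 d=445/1356
  seg 2: a=-1 b=-745/339 c=63/113 d=-16/1017
  seg 3: a=-3 b=245/339 c=47/113 d=-47/339
S(33/4) = -20217/7232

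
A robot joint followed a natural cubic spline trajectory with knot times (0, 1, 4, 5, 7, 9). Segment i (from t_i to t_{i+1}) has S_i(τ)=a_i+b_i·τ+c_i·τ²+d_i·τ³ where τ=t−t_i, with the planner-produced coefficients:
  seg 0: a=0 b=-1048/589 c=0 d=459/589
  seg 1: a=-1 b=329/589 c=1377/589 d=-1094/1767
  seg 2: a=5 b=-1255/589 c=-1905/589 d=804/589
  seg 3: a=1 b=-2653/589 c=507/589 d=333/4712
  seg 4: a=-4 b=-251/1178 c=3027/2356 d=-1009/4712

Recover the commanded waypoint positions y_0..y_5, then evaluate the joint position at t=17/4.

y_0 = S_0(0) = a_0 = 0
y_1 = S_1(0) = a_1 = -1
y_2 = S_2(0) = a_2 = 5
y_3 = S_3(0) = a_3 = 1
y_4 = S_4(0) = a_4 = -4
y_5 = S_4(2) = -1
t_q=17/4 is in segment 2 (τ=1/4); S_2(τ)=10099/2356

y_0=0 y_1=-1 y_2=5 y_3=1 y_4=-4 y_5=-1
S(17/4) = 10099/2356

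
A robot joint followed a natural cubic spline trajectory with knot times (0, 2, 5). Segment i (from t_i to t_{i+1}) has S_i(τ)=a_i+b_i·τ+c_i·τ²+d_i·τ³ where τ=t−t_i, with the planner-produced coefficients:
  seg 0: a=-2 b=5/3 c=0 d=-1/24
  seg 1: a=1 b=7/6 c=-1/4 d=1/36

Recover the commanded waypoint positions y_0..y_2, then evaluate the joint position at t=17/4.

y_0=-2 y_1=1 y_2=3
S(17/4) = 685/256

y_0 = S_0(0) = a_0 = -2
y_1 = S_1(0) = a_1 = 1
y_2 = S_1(3) = 3
t_q=17/4 is in segment 1 (τ=9/4); S_1(τ)=685/256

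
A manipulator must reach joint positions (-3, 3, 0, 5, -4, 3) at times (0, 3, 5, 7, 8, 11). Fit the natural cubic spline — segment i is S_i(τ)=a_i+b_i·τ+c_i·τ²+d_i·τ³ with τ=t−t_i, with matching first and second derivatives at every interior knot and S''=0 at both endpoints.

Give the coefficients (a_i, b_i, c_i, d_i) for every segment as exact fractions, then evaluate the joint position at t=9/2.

Δ: Δ0=2, Δ1=-3/2, Δ2=5/2, Δ3=-9, Δ4=7/3
row 1: diag=10, rhs=-21; c'=1/5, d'=-21/10
row 2: denom=8−2·1/5=38/5; d'=(24−2·-21/10)/(38/5)=141/38
row 3: denom=6−2·5/19=104/19; d'=(-69−2·141/38)/(104/19)=-363/26
row 4: denom=8−1·19/104=813/104; d'=(68−1·-363/26)/(813/104)=8524/813
back: M4=8524/813
back: M3=-363/26−19/104·8524/813=-12908/813
back: M2=141/38−5/19·-12908/813=12827/1626
back: M1=-21/10−1/5·12827/1626=-2990/813
M: M0=0, M1=-2990/813, M2=12827/1626, M3=-12908/813, M4=8524/813, M5=0
seg 0: a=-3, c=M0/2=0, d=(M1−M0)/(6·3)=-1495/7317, b=Δ0−h0·(2M0+M1)/6=3121/813
seg 1: a=3, c=M1/2=-1495/813, d=(M2−M1)/(6·2)=6269/6504, b=Δ1−h1·(2M1+M2)/6=-1364/813
seg 2: a=0, c=M2/2=12827/3252, d=(M3−M2)/(6·2)=-12881/6504, b=Δ2−h2·(2M2+M3)/6=1373/542
seg 3: a=5, c=M3/2=-6454/813, d=(M4−M3)/(6·1)=3572/813, b=Δ3−h3·(2M3+M4)/6=-4435/813
seg 4: a=-4, c=M4/2=4262/813, d=(M5−M4)/(6·3)=-4262/7317, b=Δ4−h4·(2M4+M5)/6=-2209/271
t_q=9/2 → seg 1, τ=3/2; S=3+-1364/813·τ+-1495/813·τ²+6269/6504·τ³=-6955/17344

  seg 0: a=-3 b=3121/813 c=0 d=-1495/7317
  seg 1: a=3 b=-1364/813 c=-1495/813 d=6269/6504
  seg 2: a=0 b=1373/542 c=12827/3252 d=-12881/6504
  seg 3: a=5 b=-4435/813 c=-6454/813 d=3572/813
  seg 4: a=-4 b=-2209/271 c=4262/813 d=-4262/7317
S(9/2) = -6955/17344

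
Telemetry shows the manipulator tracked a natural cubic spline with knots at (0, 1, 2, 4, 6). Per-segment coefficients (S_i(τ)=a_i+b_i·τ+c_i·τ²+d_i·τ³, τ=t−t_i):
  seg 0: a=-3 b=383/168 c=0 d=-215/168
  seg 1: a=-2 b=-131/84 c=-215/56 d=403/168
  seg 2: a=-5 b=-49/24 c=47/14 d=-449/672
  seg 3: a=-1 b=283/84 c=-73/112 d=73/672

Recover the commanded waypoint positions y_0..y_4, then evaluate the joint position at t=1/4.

y_0 = S_0(0) = a_0 = -3
y_1 = S_1(0) = a_1 = -2
y_2 = S_2(0) = a_2 = -5
y_3 = S_3(0) = a_3 = -1
y_4 = S_3(2) = 4
t_q=1/4 is in segment 0 (τ=1/4); S_0(τ)=-8781/3584

y_0=-3 y_1=-2 y_2=-5 y_3=-1 y_4=4
S(1/4) = -8781/3584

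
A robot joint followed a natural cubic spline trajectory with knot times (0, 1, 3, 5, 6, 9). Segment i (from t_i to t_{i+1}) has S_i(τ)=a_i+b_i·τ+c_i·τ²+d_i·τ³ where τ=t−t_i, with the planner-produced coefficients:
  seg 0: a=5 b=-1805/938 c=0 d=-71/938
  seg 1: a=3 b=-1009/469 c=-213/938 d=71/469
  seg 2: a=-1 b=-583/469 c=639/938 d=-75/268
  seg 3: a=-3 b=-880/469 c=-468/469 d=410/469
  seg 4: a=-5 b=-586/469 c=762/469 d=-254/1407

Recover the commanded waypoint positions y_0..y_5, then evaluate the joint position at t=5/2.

y_0=5 y_1=3 y_2=-1 y_3=-3 y_4=-5 y_5=1
S(5/2) = -213/938

y_0 = S_0(0) = a_0 = 5
y_1 = S_1(0) = a_1 = 3
y_2 = S_2(0) = a_2 = -1
y_3 = S_3(0) = a_3 = -3
y_4 = S_4(0) = a_4 = -5
y_5 = S_4(3) = 1
t_q=5/2 is in segment 1 (τ=3/2); S_1(τ)=-213/938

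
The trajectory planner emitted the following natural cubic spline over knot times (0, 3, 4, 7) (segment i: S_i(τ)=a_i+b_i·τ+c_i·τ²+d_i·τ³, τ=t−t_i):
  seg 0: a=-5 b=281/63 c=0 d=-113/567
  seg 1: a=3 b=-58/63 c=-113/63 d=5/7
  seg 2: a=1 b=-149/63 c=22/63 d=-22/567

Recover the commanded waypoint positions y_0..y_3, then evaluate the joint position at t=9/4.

y_0=-5 y_1=3 y_2=1 y_3=-4
S(9/4) = 177/64

y_0 = S_0(0) = a_0 = -5
y_1 = S_1(0) = a_1 = 3
y_2 = S_2(0) = a_2 = 1
y_3 = S_2(3) = -4
t_q=9/4 is in segment 0 (τ=9/4); S_0(τ)=177/64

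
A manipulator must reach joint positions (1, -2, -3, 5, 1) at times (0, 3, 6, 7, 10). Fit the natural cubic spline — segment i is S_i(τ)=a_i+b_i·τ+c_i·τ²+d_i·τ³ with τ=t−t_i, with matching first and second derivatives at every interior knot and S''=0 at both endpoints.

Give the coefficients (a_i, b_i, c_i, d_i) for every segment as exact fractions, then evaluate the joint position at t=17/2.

Δ: Δ0=-1, Δ1=-1/3, Δ2=8, Δ3=-4/3
row 1: diag=12, rhs=4; c'=1/4, d'=1/3
row 2: denom=8−3·1/4=29/4; d'=(50−3·1/3)/(29/4)=196/29
row 3: denom=8−1·4/29=228/29; d'=(-56−1·196/29)/(228/29)=-455/57
back: M3=-455/57
back: M2=196/29−4/29·-455/57=448/57
back: M1=1/3−1/4·448/57=-31/19
M: M0=0, M1=-31/19, M2=448/57, M3=-455/57, M4=0
seg 0: a=1, c=M0/2=0, d=(M1−M0)/(6·3)=-31/342, b=Δ0−h0·(2M0+M1)/6=-7/38
seg 1: a=-2, c=M1/2=-31/38, d=(M2−M1)/(6·3)=541/1026, b=Δ1−h1·(2M1+M2)/6=-50/19
seg 2: a=-3, c=M2/2=224/57, d=(M3−M2)/(6·1)=-301/114, b=Δ2−h2·(2M2+M3)/6=255/38
seg 3: a=5, c=M3/2=-455/114, d=(M4−M3)/(6·3)=455/1026, b=Δ3−h3·(2M3+M4)/6=379/57
t_q=17/2 → seg 3, τ=3/2; S=5+379/57·τ+-455/114·τ²+455/1026·τ³=2277/304

  seg 0: a=1 b=-7/38 c=0 d=-31/342
  seg 1: a=-2 b=-50/19 c=-31/38 d=541/1026
  seg 2: a=-3 b=255/38 c=224/57 d=-301/114
  seg 3: a=5 b=379/57 c=-455/114 d=455/1026
S(17/2) = 2277/304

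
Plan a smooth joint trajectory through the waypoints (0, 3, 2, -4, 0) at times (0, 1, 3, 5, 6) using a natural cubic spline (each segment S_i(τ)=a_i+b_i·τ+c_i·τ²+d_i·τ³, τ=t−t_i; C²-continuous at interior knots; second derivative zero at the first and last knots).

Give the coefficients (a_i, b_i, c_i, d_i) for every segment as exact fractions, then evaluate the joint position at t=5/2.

Δ: Δ0=3, Δ1=-1/2, Δ2=-3, Δ3=4
row 1: diag=6, rhs=-21; c'=1/3, d'=-7/2
row 2: denom=8−2·1/3=22/3; d'=(-15−2·-7/2)/(22/3)=-12/11
row 3: denom=6−2·3/11=60/11; d'=(42−2·-12/11)/(60/11)=81/10
back: M3=81/10
back: M2=-12/11−3/11·81/10=-33/10
back: M1=-7/2−1/3·-33/10=-12/5
M: M0=0, M1=-12/5, M2=-33/10, M3=81/10, M4=0
seg 0: a=0, c=M0/2=0, d=(M1−M0)/(6·1)=-2/5, b=Δ0−h0·(2M0+M1)/6=17/5
seg 1: a=3, c=M1/2=-6/5, d=(M2−M1)/(6·2)=-3/40, b=Δ1−h1·(2M1+M2)/6=11/5
seg 2: a=2, c=M2/2=-33/20, d=(M3−M2)/(6·2)=19/20, b=Δ2−h2·(2M2+M3)/6=-7/2
seg 3: a=-4, c=M3/2=81/20, d=(M4−M3)/(6·1)=-27/20, b=Δ3−h3·(2M3+M4)/6=13/10
t_q=5/2 → seg 1, τ=3/2; S=3+11/5·τ+-6/5·τ²+-3/40·τ³=1071/320

  seg 0: a=0 b=17/5 c=0 d=-2/5
  seg 1: a=3 b=11/5 c=-6/5 d=-3/40
  seg 2: a=2 b=-7/2 c=-33/20 d=19/20
  seg 3: a=-4 b=13/10 c=81/20 d=-27/20
S(5/2) = 1071/320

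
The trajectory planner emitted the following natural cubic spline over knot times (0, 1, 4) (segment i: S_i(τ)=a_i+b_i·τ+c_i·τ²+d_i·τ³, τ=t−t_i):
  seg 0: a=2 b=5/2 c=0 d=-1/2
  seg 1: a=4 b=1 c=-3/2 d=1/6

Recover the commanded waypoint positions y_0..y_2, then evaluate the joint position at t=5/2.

y_0=2 y_1=4 y_2=-2
S(5/2) = 43/16

y_0 = S_0(0) = a_0 = 2
y_1 = S_1(0) = a_1 = 4
y_2 = S_1(3) = -2
t_q=5/2 is in segment 1 (τ=3/2); S_1(τ)=43/16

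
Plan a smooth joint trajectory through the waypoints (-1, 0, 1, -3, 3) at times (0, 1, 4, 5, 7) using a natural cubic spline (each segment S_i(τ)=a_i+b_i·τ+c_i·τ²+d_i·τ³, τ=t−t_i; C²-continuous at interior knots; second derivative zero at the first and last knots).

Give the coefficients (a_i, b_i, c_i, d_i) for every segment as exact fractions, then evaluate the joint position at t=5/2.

Δ: Δ0=1, Δ1=1/3, Δ2=-4, Δ3=3
row 1: diag=8, rhs=-4; c'=3/8, d'=-1/2
row 2: denom=8−3·3/8=55/8; d'=(-26−3·-1/2)/(55/8)=-196/55
row 3: denom=6−1·8/55=322/55; d'=(42−1·-196/55)/(322/55)=179/23
back: M3=179/23
back: M2=-196/55−8/55·179/23=-108/23
back: M1=-1/2−3/8·-108/23=29/23
M: M0=0, M1=29/23, M2=-108/23, M3=179/23, M4=0
seg 0: a=-1, c=M0/2=0, d=(M1−M0)/(6·1)=29/138, b=Δ0−h0·(2M0+M1)/6=109/138
seg 1: a=0, c=M1/2=29/46, d=(M2−M1)/(6·3)=-137/414, b=Δ1−h1·(2M1+M2)/6=98/69
seg 2: a=1, c=M2/2=-54/23, d=(M3−M2)/(6·1)=287/138, b=Δ2−h2·(2M2+M3)/6=-515/138
seg 3: a=-3, c=M3/2=179/46, d=(M4−M3)/(6·2)=-179/276, b=Δ3−h3·(2M3+M4)/6=-151/69
t_q=5/2 → seg 1, τ=3/2; S=0+98/69·τ+29/46·τ²+-137/414·τ³=895/368

  seg 0: a=-1 b=109/138 c=0 d=29/138
  seg 1: a=0 b=98/69 c=29/46 d=-137/414
  seg 2: a=1 b=-515/138 c=-54/23 d=287/138
  seg 3: a=-3 b=-151/69 c=179/46 d=-179/276
S(5/2) = 895/368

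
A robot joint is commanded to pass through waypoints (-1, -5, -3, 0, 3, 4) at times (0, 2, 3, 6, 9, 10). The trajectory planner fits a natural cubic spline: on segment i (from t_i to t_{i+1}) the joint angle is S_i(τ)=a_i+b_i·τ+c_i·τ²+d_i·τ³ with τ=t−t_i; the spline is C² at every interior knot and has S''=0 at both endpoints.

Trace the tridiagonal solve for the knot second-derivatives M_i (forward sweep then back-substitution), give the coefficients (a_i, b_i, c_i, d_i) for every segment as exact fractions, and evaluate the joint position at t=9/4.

  seg 0: a=-1 b=-4160/1219 c=0 d=861/2438
  seg 1: a=-5 b=1006/1219 c=2583/1219 d=-1151/1219
  seg 2: a=-3 b=2719/1219 c=-870/1219 d=370/3657
  seg 3: a=0 b=829/1219 c=240/1219 d=-110/3657
  seg 4: a=3 b=1279/1219 c=-90/1219 d=30/1219
S(9/4) = -15861/3392

Δ: Δ0=-2, Δ1=2, Δ2=1, Δ3=1, Δ4=1
row 1: diag=6, rhs=24; c'=1/6, d'=4
row 2: denom=8−1·1/6=47/6; d'=(-6−1·4)/(47/6)=-60/47
row 3: denom=12−3·18/47=510/47; d'=(0−3·-60/47)/(510/47)=6/17
row 4: denom=8−3·47/170=1219/170; d'=(0−3·6/17)/(1219/170)=-180/1219
back: M4=-180/1219
back: M3=6/17−47/170·-180/1219=480/1219
back: M2=-60/47−18/47·480/1219=-1740/1219
back: M1=4−1/6·-1740/1219=5166/1219
M: M0=0, M1=5166/1219, M2=-1740/1219, M3=480/1219, M4=-180/1219, M5=0
seg 0: a=-1, c=M0/2=0, d=(M1−M0)/(6·2)=861/2438, b=Δ0−h0·(2M0+M1)/6=-4160/1219
seg 1: a=-5, c=M1/2=2583/1219, d=(M2−M1)/(6·1)=-1151/1219, b=Δ1−h1·(2M1+M2)/6=1006/1219
seg 2: a=-3, c=M2/2=-870/1219, d=(M3−M2)/(6·3)=370/3657, b=Δ2−h2·(2M2+M3)/6=2719/1219
seg 3: a=0, c=M3/2=240/1219, d=(M4−M3)/(6·3)=-110/3657, b=Δ3−h3·(2M3+M4)/6=829/1219
seg 4: a=3, c=M4/2=-90/1219, d=(M5−M4)/(6·1)=30/1219, b=Δ4−h4·(2M4+M5)/6=1279/1219
t_q=9/4 → seg 1, τ=1/4; S=-5+1006/1219·τ+2583/1219·τ²+-1151/1219·τ³=-15861/3392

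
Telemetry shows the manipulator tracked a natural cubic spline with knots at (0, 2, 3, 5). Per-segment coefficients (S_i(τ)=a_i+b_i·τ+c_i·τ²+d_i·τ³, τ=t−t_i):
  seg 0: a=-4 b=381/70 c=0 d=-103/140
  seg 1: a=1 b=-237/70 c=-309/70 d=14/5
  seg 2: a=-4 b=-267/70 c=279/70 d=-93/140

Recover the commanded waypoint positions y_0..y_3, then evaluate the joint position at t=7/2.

y_0=-4 y_1=1 y_2=-4 y_3=-1
S(7/2) = -799/160

y_0 = S_0(0) = a_0 = -4
y_1 = S_1(0) = a_1 = 1
y_2 = S_2(0) = a_2 = -4
y_3 = S_2(2) = -1
t_q=7/2 is in segment 2 (τ=1/2); S_2(τ)=-799/160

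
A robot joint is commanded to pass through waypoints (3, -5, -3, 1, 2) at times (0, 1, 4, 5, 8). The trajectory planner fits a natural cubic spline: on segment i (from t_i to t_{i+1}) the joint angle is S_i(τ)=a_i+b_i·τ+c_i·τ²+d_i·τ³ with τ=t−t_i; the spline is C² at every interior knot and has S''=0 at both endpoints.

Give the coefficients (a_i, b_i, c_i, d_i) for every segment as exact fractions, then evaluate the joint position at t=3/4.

  seg 0: a=3 b=-3911/432 c=0 d=455/432
  seg 1: a=-5 b=-1273/216 c=455/144 d=-1261/3888
  seg 2: a=-3 b=1861/432 c=13/54 d=-79/144
  seg 3: a=1 b=679/216 c=-607/432 d=607/3888
S(3/4) = -30833/9216

Δ: Δ0=-8, Δ1=2/3, Δ2=4, Δ3=1/3
row 1: diag=8, rhs=52; c'=3/8, d'=13/2
row 2: denom=8−3·3/8=55/8; d'=(20−3·13/2)/(55/8)=4/55
row 3: denom=8−1·8/55=432/55; d'=(-22−1·4/55)/(432/55)=-607/216
back: M3=-607/216
back: M2=4/55−8/55·-607/216=13/27
back: M1=13/2−3/8·13/27=455/72
M: M0=0, M1=455/72, M2=13/27, M3=-607/216, M4=0
seg 0: a=3, c=M0/2=0, d=(M1−M0)/(6·1)=455/432, b=Δ0−h0·(2M0+M1)/6=-3911/432
seg 1: a=-5, c=M1/2=455/144, d=(M2−M1)/(6·3)=-1261/3888, b=Δ1−h1·(2M1+M2)/6=-1273/216
seg 2: a=-3, c=M2/2=13/54, d=(M3−M2)/(6·1)=-79/144, b=Δ2−h2·(2M2+M3)/6=1861/432
seg 3: a=1, c=M3/2=-607/432, d=(M4−M3)/(6·3)=607/3888, b=Δ3−h3·(2M3+M4)/6=679/216
t_q=3/4 → seg 0, τ=3/4; S=3+-3911/432·τ+0·τ²+455/432·τ³=-30833/9216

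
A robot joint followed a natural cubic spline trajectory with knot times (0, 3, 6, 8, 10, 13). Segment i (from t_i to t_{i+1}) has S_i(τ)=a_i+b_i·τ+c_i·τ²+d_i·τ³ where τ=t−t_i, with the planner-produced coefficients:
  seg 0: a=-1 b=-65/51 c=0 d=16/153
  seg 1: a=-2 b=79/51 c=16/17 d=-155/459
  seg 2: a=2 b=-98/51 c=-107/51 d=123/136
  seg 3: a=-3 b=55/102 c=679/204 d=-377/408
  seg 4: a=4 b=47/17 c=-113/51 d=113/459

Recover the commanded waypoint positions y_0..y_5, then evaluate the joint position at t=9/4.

y_0 = S_0(0) = a_0 = -1
y_1 = S_1(0) = a_1 = -2
y_2 = S_2(0) = a_2 = 2
y_3 = S_3(0) = a_3 = -3
y_4 = S_4(0) = a_4 = 4
y_5 = S_4(3) = -1
t_q=9/4 is in segment 0 (τ=9/4); S_0(τ)=-91/34

y_0=-1 y_1=-2 y_2=2 y_3=-3 y_4=4 y_5=-1
S(9/4) = -91/34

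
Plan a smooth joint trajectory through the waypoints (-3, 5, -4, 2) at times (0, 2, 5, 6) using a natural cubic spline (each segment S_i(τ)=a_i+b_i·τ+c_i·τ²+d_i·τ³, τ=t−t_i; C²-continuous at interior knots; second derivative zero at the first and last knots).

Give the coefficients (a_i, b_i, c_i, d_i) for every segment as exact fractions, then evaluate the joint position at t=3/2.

  seg 0: a=-3 b=450/71 c=0 d=-83/142
  seg 1: a=5 b=-48/71 c=-249/71 d=194/213
  seg 2: a=-4 b=204/71 c=333/71 d=-111/71
S(3/2) = 5151/1136

Δ: Δ0=4, Δ1=-3, Δ2=6
row 1: diag=10, rhs=-42; c'=3/10, d'=-21/5
row 2: denom=8−3·3/10=71/10; d'=(54−3·-21/5)/(71/10)=666/71
back: M2=666/71
back: M1=-21/5−3/10·666/71=-498/71
M: M0=0, M1=-498/71, M2=666/71, M3=0
seg 0: a=-3, c=M0/2=0, d=(M1−M0)/(6·2)=-83/142, b=Δ0−h0·(2M0+M1)/6=450/71
seg 1: a=5, c=M1/2=-249/71, d=(M2−M1)/(6·3)=194/213, b=Δ1−h1·(2M1+M2)/6=-48/71
seg 2: a=-4, c=M2/2=333/71, d=(M3−M2)/(6·1)=-111/71, b=Δ2−h2·(2M2+M3)/6=204/71
t_q=3/2 → seg 0, τ=3/2; S=-3+450/71·τ+0·τ²+-83/142·τ³=5151/1136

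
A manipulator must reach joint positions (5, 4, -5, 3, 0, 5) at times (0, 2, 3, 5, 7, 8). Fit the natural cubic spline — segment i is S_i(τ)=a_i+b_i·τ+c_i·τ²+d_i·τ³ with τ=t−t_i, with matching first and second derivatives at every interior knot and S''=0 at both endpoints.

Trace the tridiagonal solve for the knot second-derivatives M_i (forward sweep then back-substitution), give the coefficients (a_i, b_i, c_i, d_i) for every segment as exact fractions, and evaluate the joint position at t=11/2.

Δ: Δ0=-1/2, Δ1=-9, Δ2=4, Δ3=-3/2, Δ4=5
row 1: diag=6, rhs=-51; c'=1/6, d'=-17/2
row 2: denom=6−1·1/6=35/6; d'=(78−1·-17/2)/(35/6)=519/35
row 3: denom=8−2·12/35=256/35; d'=(-33−2·519/35)/(256/35)=-2193/256
row 4: denom=6−2·35/128=349/64; d'=(39−2·-2193/256)/(349/64)=7185/698
back: M4=7185/698
back: M3=-2193/256−35/128·7185/698=-3972/349
back: M2=519/35−12/35·-3972/349=6537/349
back: M1=-17/2−1/6·6537/349=-4056/349
M: M0=0, M1=-4056/349, M2=6537/349, M3=-3972/349, M4=7185/698, M5=0
seg 0: a=5, c=M0/2=0, d=(M1−M0)/(6·2)=-338/349, b=Δ0−h0·(2M0+M1)/6=2355/698
seg 1: a=4, c=M1/2=-2028/349, d=(M2−M1)/(6·1)=3531/698, b=Δ1−h1·(2M1+M2)/6=-5757/698
seg 2: a=-5, c=M2/2=6537/698, d=(M3−M2)/(6·2)=-3503/1396, b=Δ2−h2·(2M2+M3)/6=-1638/349
seg 3: a=3, c=M3/2=-1986/349, d=(M4−M3)/(6·2)=5043/2792, b=Δ3−h3·(2M3+M4)/6=927/349
seg 4: a=0, c=M4/2=7185/1396, d=(M5−M4)/(6·1)=-2395/1396, b=Δ4−h4·(2M4+M5)/6=1095/698
t_q=11/2 → seg 3, τ=1/2; S=3+927/349·τ+-1986/349·τ²+5043/2792·τ³=69939/22336

  seg 0: a=5 b=2355/698 c=0 d=-338/349
  seg 1: a=4 b=-5757/698 c=-2028/349 d=3531/698
  seg 2: a=-5 b=-1638/349 c=6537/698 d=-3503/1396
  seg 3: a=3 b=927/349 c=-1986/349 d=5043/2792
  seg 4: a=0 b=1095/698 c=7185/1396 d=-2395/1396
S(11/2) = 69939/22336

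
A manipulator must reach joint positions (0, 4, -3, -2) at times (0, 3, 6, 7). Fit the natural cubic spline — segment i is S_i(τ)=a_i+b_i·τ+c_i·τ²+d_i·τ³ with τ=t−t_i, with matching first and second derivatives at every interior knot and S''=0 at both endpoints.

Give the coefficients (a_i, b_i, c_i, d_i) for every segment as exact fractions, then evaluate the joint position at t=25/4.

  seg 0: a=0 b=78/29 c=0 d=-118/783
  seg 1: a=4 b=-40/29 c=-118/87 d=271/783
  seg 2: a=-3 b=-5/29 c=51/29 d=-17/29
S(25/4) = -5461/1856

Δ: Δ0=4/3, Δ1=-7/3, Δ2=1
row 1: diag=12, rhs=-22; c'=1/4, d'=-11/6
row 2: denom=8−3·1/4=29/4; d'=(20−3·-11/6)/(29/4)=102/29
back: M2=102/29
back: M1=-11/6−1/4·102/29=-236/87
M: M0=0, M1=-236/87, M2=102/29, M3=0
seg 0: a=0, c=M0/2=0, d=(M1−M0)/(6·3)=-118/783, b=Δ0−h0·(2M0+M1)/6=78/29
seg 1: a=4, c=M1/2=-118/87, d=(M2−M1)/(6·3)=271/783, b=Δ1−h1·(2M1+M2)/6=-40/29
seg 2: a=-3, c=M2/2=51/29, d=(M3−M2)/(6·1)=-17/29, b=Δ2−h2·(2M2+M3)/6=-5/29
t_q=25/4 → seg 2, τ=1/4; S=-3+-5/29·τ+51/29·τ²+-17/29·τ³=-5461/1856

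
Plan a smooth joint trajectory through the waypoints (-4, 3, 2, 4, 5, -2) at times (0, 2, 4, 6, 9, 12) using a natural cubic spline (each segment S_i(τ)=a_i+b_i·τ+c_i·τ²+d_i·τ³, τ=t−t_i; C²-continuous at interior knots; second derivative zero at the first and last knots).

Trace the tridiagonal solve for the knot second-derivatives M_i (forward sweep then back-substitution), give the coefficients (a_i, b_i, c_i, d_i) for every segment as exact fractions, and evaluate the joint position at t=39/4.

Δ: Δ0=7/2, Δ1=-1/2, Δ2=1, Δ3=1/3, Δ4=-7/3
row 1: diag=8, rhs=-24; c'=1/4, d'=-3
row 2: denom=8−2·1/4=15/2; d'=(9−2·-3)/(15/2)=2
row 3: denom=10−2·4/15=142/15; d'=(-4−2·2)/(142/15)=-60/71
row 4: denom=12−3·45/142=1569/142; d'=(-16−3·-60/71)/(1569/142)=-1912/1569
back: M4=-1912/1569
back: M3=-60/71−45/142·-1912/1569=-240/523
back: M2=2−4/15·-240/523=1110/523
back: M1=-3−1/4·1110/523=-3693/1046
M: M0=0, M1=-3693/1046, M2=1110/523, M3=-240/523, M4=-1912/1569, M5=0
seg 0: a=-4, c=M0/2=0, d=(M1−M0)/(6·2)=-1231/4184, b=Δ0−h0·(2M0+M1)/6=2446/523
seg 1: a=3, c=M1/2=-3693/2092, d=(M2−M1)/(6·2)=1971/4184, b=Δ1−h1·(2M1+M2)/6=1199/1046
seg 2: a=2, c=M2/2=555/523, d=(M3−M2)/(6·2)=-225/1046, b=Δ2−h2·(2M2+M3)/6=-137/523
seg 3: a=4, c=M3/2=-120/523, d=(M4−M3)/(6·3)=-596/14121, b=Δ3−h3·(2M3+M4)/6=733/523
seg 4: a=5, c=M4/2=-956/1569, d=(M5−M4)/(6·3)=956/14121, b=Δ4−h4·(2M4+M5)/6=-583/523
t_q=39/4 → seg 4, τ=3/4; S=5+-583/523·τ+-956/1569·τ²+956/14121·τ³=32215/8368

  seg 0: a=-4 b=2446/523 c=0 d=-1231/4184
  seg 1: a=3 b=1199/1046 c=-3693/2092 d=1971/4184
  seg 2: a=2 b=-137/523 c=555/523 d=-225/1046
  seg 3: a=4 b=733/523 c=-120/523 d=-596/14121
  seg 4: a=5 b=-583/523 c=-956/1569 d=956/14121
S(39/4) = 32215/8368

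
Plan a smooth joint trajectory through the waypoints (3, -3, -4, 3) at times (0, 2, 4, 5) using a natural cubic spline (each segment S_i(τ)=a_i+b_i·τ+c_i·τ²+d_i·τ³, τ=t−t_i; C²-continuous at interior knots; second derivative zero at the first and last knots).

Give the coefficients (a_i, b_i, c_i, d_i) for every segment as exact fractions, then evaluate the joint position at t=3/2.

  seg 0: a=3 b=-3 c=0 d=0
  seg 1: a=-3 b=-3 c=0 d=5/8
  seg 2: a=-4 b=9/2 c=15/4 d=-5/4
S(3/2) = -3/2

Δ: Δ0=-3, Δ1=-1/2, Δ2=7
row 1: diag=8, rhs=15; c'=1/4, d'=15/8
row 2: denom=6−2·1/4=11/2; d'=(45−2·15/8)/(11/2)=15/2
back: M2=15/2
back: M1=15/8−1/4·15/2=0
M: M0=0, M1=0, M2=15/2, M3=0
seg 0: a=3, c=M0/2=0, d=(M1−M0)/(6·2)=0, b=Δ0−h0·(2M0+M1)/6=-3
seg 1: a=-3, c=M1/2=0, d=(M2−M1)/(6·2)=5/8, b=Δ1−h1·(2M1+M2)/6=-3
seg 2: a=-4, c=M2/2=15/4, d=(M3−M2)/(6·1)=-5/4, b=Δ2−h2·(2M2+M3)/6=9/2
t_q=3/2 → seg 0, τ=3/2; S=3+-3·τ+0·τ²+0·τ³=-3/2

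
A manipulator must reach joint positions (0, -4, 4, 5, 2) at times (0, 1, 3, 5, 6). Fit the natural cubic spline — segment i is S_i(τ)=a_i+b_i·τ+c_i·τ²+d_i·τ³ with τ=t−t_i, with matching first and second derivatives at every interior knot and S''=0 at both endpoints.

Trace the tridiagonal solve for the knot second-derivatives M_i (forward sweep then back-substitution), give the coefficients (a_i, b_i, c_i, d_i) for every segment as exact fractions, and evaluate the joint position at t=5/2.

  seg 0: a=0 b=-67/12 c=0 d=19/12
  seg 1: a=-4 b=-5/6 c=19/4 d=-7/6
  seg 2: a=4 b=25/6 c=-9/4 d=5/24
  seg 3: a=5 b=-7/3 c=-1 d=1/3
S(5/2) = 3/2

Δ: Δ0=-4, Δ1=4, Δ2=1/2, Δ3=-3
row 1: diag=6, rhs=48; c'=1/3, d'=8
row 2: denom=8−2·1/3=22/3; d'=(-21−2·8)/(22/3)=-111/22
row 3: denom=6−2·3/11=60/11; d'=(-21−2·-111/22)/(60/11)=-2
back: M3=-2
back: M2=-111/22−3/11·-2=-9/2
back: M1=8−1/3·-9/2=19/2
M: M0=0, M1=19/2, M2=-9/2, M3=-2, M4=0
seg 0: a=0, c=M0/2=0, d=(M1−M0)/(6·1)=19/12, b=Δ0−h0·(2M0+M1)/6=-67/12
seg 1: a=-4, c=M1/2=19/4, d=(M2−M1)/(6·2)=-7/6, b=Δ1−h1·(2M1+M2)/6=-5/6
seg 2: a=4, c=M2/2=-9/4, d=(M3−M2)/(6·2)=5/24, b=Δ2−h2·(2M2+M3)/6=25/6
seg 3: a=5, c=M3/2=-1, d=(M4−M3)/(6·1)=1/3, b=Δ3−h3·(2M3+M4)/6=-7/3
t_q=5/2 → seg 1, τ=3/2; S=-4+-5/6·τ+19/4·τ²+-7/6·τ³=3/2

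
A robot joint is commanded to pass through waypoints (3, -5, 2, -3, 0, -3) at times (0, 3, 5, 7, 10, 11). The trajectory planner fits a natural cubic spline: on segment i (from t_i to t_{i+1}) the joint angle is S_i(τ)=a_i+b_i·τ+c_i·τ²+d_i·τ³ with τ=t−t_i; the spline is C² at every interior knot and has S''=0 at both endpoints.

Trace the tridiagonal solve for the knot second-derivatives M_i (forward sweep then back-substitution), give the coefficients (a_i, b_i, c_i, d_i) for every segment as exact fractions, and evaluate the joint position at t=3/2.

Δ: Δ0=-8/3, Δ1=7/2, Δ2=-5/2, Δ3=1, Δ4=-3
row 1: diag=10, rhs=37; c'=1/5, d'=37/10
row 2: denom=8−2·1/5=38/5; d'=(-36−2·37/10)/(38/5)=-217/38
row 3: denom=10−2·5/19=180/19; d'=(21−2·-217/38)/(180/19)=154/45
row 4: denom=8−3·19/60=141/20; d'=(-24−3·154/45)/(141/20)=-2056/423
back: M4=-2056/423
back: M3=154/45−19/60·-2056/423=6296/1269
back: M2=-217/38−5/19·6296/1269=-17807/2538
back: M1=37/10−1/5·-17807/2538=6476/1269
M: M0=0, M1=6476/1269, M2=-17807/2538, M3=6296/1269, M4=-2056/423, M5=0
seg 0: a=3, c=M0/2=0, d=(M1−M0)/(6·3)=3238/11421, b=Δ0−h0·(2M0+M1)/6=-6622/1269
seg 1: a=-5, c=M1/2=3238/1269, d=(M2−M1)/(6·2)=-10253/10152, b=Δ1−h1·(2M1+M2)/6=3092/1269
seg 2: a=2, c=M2/2=-17807/5076, d=(M3−M2)/(6·2)=10133/10152, b=Δ2−h2·(2M2+M3)/6=443/846
seg 3: a=-3, c=M3/2=3148/1269, d=(M4−M3)/(6·3)=-6232/11421, b=Δ3−h3·(2M3+M4)/6=-1943/1269
seg 4: a=0, c=M4/2=-1028/423, d=(M5−M4)/(6·1)=1028/1269, b=Δ4−h4·(2M4+M5)/6=-1751/1269
t_q=3/2 → seg 0, τ=3/2; S=3+-6622/1269·τ+0·τ²+3238/11421·τ³=-2183/564

  seg 0: a=3 b=-6622/1269 c=0 d=3238/11421
  seg 1: a=-5 b=3092/1269 c=3238/1269 d=-10253/10152
  seg 2: a=2 b=443/846 c=-17807/5076 d=10133/10152
  seg 3: a=-3 b=-1943/1269 c=3148/1269 d=-6232/11421
  seg 4: a=0 b=-1751/1269 c=-1028/423 d=1028/1269
S(3/2) = -2183/564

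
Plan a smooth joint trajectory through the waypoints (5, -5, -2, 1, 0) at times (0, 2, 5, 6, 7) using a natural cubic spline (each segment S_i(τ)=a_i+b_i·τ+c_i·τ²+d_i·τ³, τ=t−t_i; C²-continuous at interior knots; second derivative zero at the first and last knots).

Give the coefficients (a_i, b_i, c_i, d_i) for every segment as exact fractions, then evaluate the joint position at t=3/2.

  seg 0: a=5 b=-835/137 c=0 d=75/274
  seg 1: a=-5 b=-385/137 c=225/137 d=-17/137
  seg 2: a=-2 b=506/137 c=72/137 d=-167/137
  seg 3: a=1 b=149/137 c=-429/137 d=143/137
S(3/2) = -7055/2192

Δ: Δ0=-5, Δ1=1, Δ2=3, Δ3=-1
row 1: diag=10, rhs=36; c'=3/10, d'=18/5
row 2: denom=8−3·3/10=71/10; d'=(12−3·18/5)/(71/10)=12/71
row 3: denom=4−1·10/71=274/71; d'=(-24−1·12/71)/(274/71)=-858/137
back: M3=-858/137
back: M2=12/71−10/71·-858/137=144/137
back: M1=18/5−3/10·144/137=450/137
M: M0=0, M1=450/137, M2=144/137, M3=-858/137, M4=0
seg 0: a=5, c=M0/2=0, d=(M1−M0)/(6·2)=75/274, b=Δ0−h0·(2M0+M1)/6=-835/137
seg 1: a=-5, c=M1/2=225/137, d=(M2−M1)/(6·3)=-17/137, b=Δ1−h1·(2M1+M2)/6=-385/137
seg 2: a=-2, c=M2/2=72/137, d=(M3−M2)/(6·1)=-167/137, b=Δ2−h2·(2M2+M3)/6=506/137
seg 3: a=1, c=M3/2=-429/137, d=(M4−M3)/(6·1)=143/137, b=Δ3−h3·(2M3+M4)/6=149/137
t_q=3/2 → seg 0, τ=3/2; S=5+-835/137·τ+0·τ²+75/274·τ³=-7055/2192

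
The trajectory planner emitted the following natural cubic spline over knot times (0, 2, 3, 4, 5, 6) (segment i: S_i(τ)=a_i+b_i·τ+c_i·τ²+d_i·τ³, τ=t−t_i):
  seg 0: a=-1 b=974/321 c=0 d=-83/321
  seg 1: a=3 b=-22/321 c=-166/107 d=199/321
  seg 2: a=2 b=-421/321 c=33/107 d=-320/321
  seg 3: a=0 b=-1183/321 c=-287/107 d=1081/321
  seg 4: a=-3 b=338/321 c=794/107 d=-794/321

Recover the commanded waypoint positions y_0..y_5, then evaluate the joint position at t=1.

y_0=-1 y_1=3 y_2=2 y_3=0 y_4=-3 y_5=3
S(1) = 190/107

y_0 = S_0(0) = a_0 = -1
y_1 = S_1(0) = a_1 = 3
y_2 = S_2(0) = a_2 = 2
y_3 = S_3(0) = a_3 = 0
y_4 = S_4(0) = a_4 = -3
y_5 = S_4(1) = 3
t_q=1 is in segment 0 (τ=1); S_0(τ)=190/107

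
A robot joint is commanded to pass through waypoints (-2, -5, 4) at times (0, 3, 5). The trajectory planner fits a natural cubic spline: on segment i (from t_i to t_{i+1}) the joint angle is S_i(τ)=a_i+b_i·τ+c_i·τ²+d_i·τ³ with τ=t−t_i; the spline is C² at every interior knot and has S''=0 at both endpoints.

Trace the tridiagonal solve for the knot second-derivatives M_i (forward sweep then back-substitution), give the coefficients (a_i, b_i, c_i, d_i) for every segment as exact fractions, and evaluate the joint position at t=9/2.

Δ: Δ0=-1, Δ1=9/2
row 1: diag=10, rhs=33; c'=1/5, d'=33/10
back: M1=33/10
M: M0=0, M1=33/10, M2=0
seg 0: a=-2, c=M0/2=0, d=(M1−M0)/(6·3)=11/60, b=Δ0−h0·(2M0+M1)/6=-53/20
seg 1: a=-5, c=M1/2=33/20, d=(M2−M1)/(6·2)=-11/40, b=Δ1−h1·(2M1+M2)/6=23/10
t_q=9/2 → seg 1, τ=3/2; S=-5+23/10·τ+33/20·τ²+-11/40·τ³=79/64

  seg 0: a=-2 b=-53/20 c=0 d=11/60
  seg 1: a=-5 b=23/10 c=33/20 d=-11/40
S(9/2) = 79/64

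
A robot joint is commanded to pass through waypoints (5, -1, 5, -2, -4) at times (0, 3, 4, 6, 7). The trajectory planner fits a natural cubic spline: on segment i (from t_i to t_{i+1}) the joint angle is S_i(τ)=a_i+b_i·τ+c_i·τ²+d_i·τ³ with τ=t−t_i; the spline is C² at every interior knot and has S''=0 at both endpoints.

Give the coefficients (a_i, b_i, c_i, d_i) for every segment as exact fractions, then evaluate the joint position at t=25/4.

  seg 0: a=5 b=-724/125 c=0 d=158/375
  seg 1: a=-1 b=698/125 c=474/125 d=-422/125
  seg 2: a=5 b=76/25 c=-792/125 d=1533/1000
  seg 3: a=-2 b=-977/250 c=1431/500 d=-477/500
S(25/4) = -90017/32000

Δ: Δ0=-2, Δ1=6, Δ2=-7/2, Δ3=-2
row 1: diag=8, rhs=48; c'=1/8, d'=6
row 2: denom=6−1·1/8=47/8; d'=(-57−1·6)/(47/8)=-504/47
row 3: denom=6−2·16/47=250/47; d'=(9−2·-504/47)/(250/47)=1431/250
back: M3=1431/250
back: M2=-504/47−16/47·1431/250=-1584/125
back: M1=6−1/8·-1584/125=948/125
M: M0=0, M1=948/125, M2=-1584/125, M3=1431/250, M4=0
seg 0: a=5, c=M0/2=0, d=(M1−M0)/(6·3)=158/375, b=Δ0−h0·(2M0+M1)/6=-724/125
seg 1: a=-1, c=M1/2=474/125, d=(M2−M1)/(6·1)=-422/125, b=Δ1−h1·(2M1+M2)/6=698/125
seg 2: a=5, c=M2/2=-792/125, d=(M3−M2)/(6·2)=1533/1000, b=Δ2−h2·(2M2+M3)/6=76/25
seg 3: a=-2, c=M3/2=1431/500, d=(M4−M3)/(6·1)=-477/500, b=Δ3−h3·(2M3+M4)/6=-977/250
t_q=25/4 → seg 3, τ=1/4; S=-2+-977/250·τ+1431/500·τ²+-477/500·τ³=-90017/32000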